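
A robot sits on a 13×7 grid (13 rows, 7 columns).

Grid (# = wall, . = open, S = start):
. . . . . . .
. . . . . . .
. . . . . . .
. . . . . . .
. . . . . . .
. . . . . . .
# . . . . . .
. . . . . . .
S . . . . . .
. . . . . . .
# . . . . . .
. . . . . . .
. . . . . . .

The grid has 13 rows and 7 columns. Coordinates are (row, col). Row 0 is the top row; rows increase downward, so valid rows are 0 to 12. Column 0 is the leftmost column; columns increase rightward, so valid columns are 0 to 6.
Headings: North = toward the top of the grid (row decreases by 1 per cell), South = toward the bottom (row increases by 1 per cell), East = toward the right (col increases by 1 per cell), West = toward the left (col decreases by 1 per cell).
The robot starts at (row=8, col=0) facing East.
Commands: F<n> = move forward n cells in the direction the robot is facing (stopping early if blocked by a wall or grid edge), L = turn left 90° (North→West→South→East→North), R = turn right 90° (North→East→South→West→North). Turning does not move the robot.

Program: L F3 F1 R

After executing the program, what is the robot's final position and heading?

Answer: Final position: (row=7, col=0), facing East

Derivation:
Start: (row=8, col=0), facing East
  L: turn left, now facing North
  F3: move forward 1/3 (blocked), now at (row=7, col=0)
  F1: move forward 0/1 (blocked), now at (row=7, col=0)
  R: turn right, now facing East
Final: (row=7, col=0), facing East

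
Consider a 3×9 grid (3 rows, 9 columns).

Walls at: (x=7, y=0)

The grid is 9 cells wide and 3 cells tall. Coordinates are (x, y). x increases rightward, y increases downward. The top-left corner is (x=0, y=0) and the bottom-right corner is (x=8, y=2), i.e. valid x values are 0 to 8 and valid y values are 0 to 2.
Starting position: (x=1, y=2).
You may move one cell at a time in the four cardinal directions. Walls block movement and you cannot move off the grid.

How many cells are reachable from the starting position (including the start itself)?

BFS flood-fill from (x=1, y=2):
  Distance 0: (x=1, y=2)
  Distance 1: (x=1, y=1), (x=0, y=2), (x=2, y=2)
  Distance 2: (x=1, y=0), (x=0, y=1), (x=2, y=1), (x=3, y=2)
  Distance 3: (x=0, y=0), (x=2, y=0), (x=3, y=1), (x=4, y=2)
  Distance 4: (x=3, y=0), (x=4, y=1), (x=5, y=2)
  Distance 5: (x=4, y=0), (x=5, y=1), (x=6, y=2)
  Distance 6: (x=5, y=0), (x=6, y=1), (x=7, y=2)
  Distance 7: (x=6, y=0), (x=7, y=1), (x=8, y=2)
  Distance 8: (x=8, y=1)
  Distance 9: (x=8, y=0)
Total reachable: 26 (grid has 26 open cells total)

Answer: Reachable cells: 26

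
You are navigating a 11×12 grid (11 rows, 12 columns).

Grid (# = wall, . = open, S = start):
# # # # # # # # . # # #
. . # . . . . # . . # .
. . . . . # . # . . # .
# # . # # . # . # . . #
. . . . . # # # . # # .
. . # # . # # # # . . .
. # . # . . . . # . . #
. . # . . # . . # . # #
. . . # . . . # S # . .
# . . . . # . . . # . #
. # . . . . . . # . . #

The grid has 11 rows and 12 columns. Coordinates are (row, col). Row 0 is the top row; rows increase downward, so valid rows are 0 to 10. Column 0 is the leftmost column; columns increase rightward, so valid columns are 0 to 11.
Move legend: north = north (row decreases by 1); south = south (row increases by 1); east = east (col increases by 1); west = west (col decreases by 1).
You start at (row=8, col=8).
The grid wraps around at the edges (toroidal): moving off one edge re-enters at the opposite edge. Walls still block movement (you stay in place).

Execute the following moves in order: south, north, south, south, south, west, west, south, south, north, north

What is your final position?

Start: (row=8, col=8)
  south (south): (row=8, col=8) -> (row=9, col=8)
  north (north): (row=9, col=8) -> (row=8, col=8)
  south (south): (row=8, col=8) -> (row=9, col=8)
  south (south): blocked, stay at (row=9, col=8)
  south (south): blocked, stay at (row=9, col=8)
  west (west): (row=9, col=8) -> (row=9, col=7)
  west (west): (row=9, col=7) -> (row=9, col=6)
  south (south): (row=9, col=6) -> (row=10, col=6)
  south (south): blocked, stay at (row=10, col=6)
  north (north): (row=10, col=6) -> (row=9, col=6)
  north (north): (row=9, col=6) -> (row=8, col=6)
Final: (row=8, col=6)

Answer: Final position: (row=8, col=6)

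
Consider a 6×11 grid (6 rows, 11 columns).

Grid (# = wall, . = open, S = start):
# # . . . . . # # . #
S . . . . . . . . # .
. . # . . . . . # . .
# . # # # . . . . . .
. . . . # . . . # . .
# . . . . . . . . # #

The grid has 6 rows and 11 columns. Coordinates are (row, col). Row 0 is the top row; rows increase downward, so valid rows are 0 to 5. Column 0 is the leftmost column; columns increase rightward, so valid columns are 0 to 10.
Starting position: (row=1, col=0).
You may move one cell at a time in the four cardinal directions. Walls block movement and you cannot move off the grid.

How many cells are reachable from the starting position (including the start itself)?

Answer: Reachable cells: 48

Derivation:
BFS flood-fill from (row=1, col=0):
  Distance 0: (row=1, col=0)
  Distance 1: (row=1, col=1), (row=2, col=0)
  Distance 2: (row=1, col=2), (row=2, col=1)
  Distance 3: (row=0, col=2), (row=1, col=3), (row=3, col=1)
  Distance 4: (row=0, col=3), (row=1, col=4), (row=2, col=3), (row=4, col=1)
  Distance 5: (row=0, col=4), (row=1, col=5), (row=2, col=4), (row=4, col=0), (row=4, col=2), (row=5, col=1)
  Distance 6: (row=0, col=5), (row=1, col=6), (row=2, col=5), (row=4, col=3), (row=5, col=2)
  Distance 7: (row=0, col=6), (row=1, col=7), (row=2, col=6), (row=3, col=5), (row=5, col=3)
  Distance 8: (row=1, col=8), (row=2, col=7), (row=3, col=6), (row=4, col=5), (row=5, col=4)
  Distance 9: (row=3, col=7), (row=4, col=6), (row=5, col=5)
  Distance 10: (row=3, col=8), (row=4, col=7), (row=5, col=6)
  Distance 11: (row=3, col=9), (row=5, col=7)
  Distance 12: (row=2, col=9), (row=3, col=10), (row=4, col=9), (row=5, col=8)
  Distance 13: (row=2, col=10), (row=4, col=10)
  Distance 14: (row=1, col=10)
Total reachable: 48 (grid has 49 open cells total)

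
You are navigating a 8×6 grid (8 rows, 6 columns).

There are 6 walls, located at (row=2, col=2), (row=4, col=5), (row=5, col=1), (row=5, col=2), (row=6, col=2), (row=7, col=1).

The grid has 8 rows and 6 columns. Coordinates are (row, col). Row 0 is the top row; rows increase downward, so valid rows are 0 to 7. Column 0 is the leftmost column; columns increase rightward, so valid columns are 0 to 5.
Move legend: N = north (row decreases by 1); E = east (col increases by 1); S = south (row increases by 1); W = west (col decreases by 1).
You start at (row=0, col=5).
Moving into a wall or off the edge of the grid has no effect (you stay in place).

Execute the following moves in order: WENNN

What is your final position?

Start: (row=0, col=5)
  W (west): (row=0, col=5) -> (row=0, col=4)
  E (east): (row=0, col=4) -> (row=0, col=5)
  [×3]N (north): blocked, stay at (row=0, col=5)
Final: (row=0, col=5)

Answer: Final position: (row=0, col=5)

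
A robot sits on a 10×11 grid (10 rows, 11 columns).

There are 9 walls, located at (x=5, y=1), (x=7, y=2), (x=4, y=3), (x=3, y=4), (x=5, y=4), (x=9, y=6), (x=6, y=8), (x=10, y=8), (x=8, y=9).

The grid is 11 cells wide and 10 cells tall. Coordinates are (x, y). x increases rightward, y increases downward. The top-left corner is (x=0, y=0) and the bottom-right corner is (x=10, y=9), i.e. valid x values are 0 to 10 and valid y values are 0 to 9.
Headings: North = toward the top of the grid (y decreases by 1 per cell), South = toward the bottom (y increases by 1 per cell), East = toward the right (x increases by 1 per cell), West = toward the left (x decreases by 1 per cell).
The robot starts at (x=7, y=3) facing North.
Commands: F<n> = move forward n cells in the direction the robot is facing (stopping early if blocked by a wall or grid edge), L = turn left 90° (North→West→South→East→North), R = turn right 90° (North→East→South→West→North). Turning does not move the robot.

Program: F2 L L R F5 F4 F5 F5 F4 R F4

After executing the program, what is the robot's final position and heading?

Answer: Final position: (x=5, y=2), facing North

Derivation:
Start: (x=7, y=3), facing North
  F2: move forward 0/2 (blocked), now at (x=7, y=3)
  L: turn left, now facing West
  L: turn left, now facing South
  R: turn right, now facing West
  F5: move forward 2/5 (blocked), now at (x=5, y=3)
  F4: move forward 0/4 (blocked), now at (x=5, y=3)
  F5: move forward 0/5 (blocked), now at (x=5, y=3)
  F5: move forward 0/5 (blocked), now at (x=5, y=3)
  F4: move forward 0/4 (blocked), now at (x=5, y=3)
  R: turn right, now facing North
  F4: move forward 1/4 (blocked), now at (x=5, y=2)
Final: (x=5, y=2), facing North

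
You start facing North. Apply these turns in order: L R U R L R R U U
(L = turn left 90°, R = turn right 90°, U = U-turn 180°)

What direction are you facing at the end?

Answer: Final heading: North

Derivation:
Start: North
  L (left (90° counter-clockwise)) -> West
  R (right (90° clockwise)) -> North
  U (U-turn (180°)) -> South
  R (right (90° clockwise)) -> West
  L (left (90° counter-clockwise)) -> South
  R (right (90° clockwise)) -> West
  R (right (90° clockwise)) -> North
  U (U-turn (180°)) -> South
  U (U-turn (180°)) -> North
Final: North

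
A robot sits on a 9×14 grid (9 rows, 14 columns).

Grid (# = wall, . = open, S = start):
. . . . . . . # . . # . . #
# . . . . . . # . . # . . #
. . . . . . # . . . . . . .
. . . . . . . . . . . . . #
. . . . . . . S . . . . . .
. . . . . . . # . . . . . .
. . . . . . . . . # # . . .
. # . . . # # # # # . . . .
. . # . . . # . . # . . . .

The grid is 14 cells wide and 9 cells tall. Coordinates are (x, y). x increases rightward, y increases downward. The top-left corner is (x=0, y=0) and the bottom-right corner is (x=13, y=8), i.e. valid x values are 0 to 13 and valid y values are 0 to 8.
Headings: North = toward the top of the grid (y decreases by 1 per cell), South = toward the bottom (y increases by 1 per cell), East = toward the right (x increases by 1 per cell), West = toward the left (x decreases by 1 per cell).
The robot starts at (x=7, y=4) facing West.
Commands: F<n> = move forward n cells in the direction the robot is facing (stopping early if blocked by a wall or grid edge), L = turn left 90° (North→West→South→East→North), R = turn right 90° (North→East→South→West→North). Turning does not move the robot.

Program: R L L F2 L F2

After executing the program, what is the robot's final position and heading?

Answer: Final position: (x=9, y=4), facing East

Derivation:
Start: (x=7, y=4), facing West
  R: turn right, now facing North
  L: turn left, now facing West
  L: turn left, now facing South
  F2: move forward 0/2 (blocked), now at (x=7, y=4)
  L: turn left, now facing East
  F2: move forward 2, now at (x=9, y=4)
Final: (x=9, y=4), facing East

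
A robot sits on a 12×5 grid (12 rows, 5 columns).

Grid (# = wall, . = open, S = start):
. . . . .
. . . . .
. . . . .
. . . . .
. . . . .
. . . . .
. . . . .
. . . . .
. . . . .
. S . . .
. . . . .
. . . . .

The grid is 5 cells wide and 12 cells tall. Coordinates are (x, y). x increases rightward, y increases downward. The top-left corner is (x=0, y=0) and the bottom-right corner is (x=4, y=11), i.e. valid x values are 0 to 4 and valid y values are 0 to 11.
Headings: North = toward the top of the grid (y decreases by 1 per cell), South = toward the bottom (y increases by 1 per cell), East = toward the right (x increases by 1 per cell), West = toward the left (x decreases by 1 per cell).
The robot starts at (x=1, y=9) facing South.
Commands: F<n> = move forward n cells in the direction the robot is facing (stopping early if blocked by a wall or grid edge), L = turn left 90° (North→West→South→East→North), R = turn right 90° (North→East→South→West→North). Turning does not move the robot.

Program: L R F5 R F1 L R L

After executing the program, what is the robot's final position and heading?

Answer: Final position: (x=0, y=11), facing South

Derivation:
Start: (x=1, y=9), facing South
  L: turn left, now facing East
  R: turn right, now facing South
  F5: move forward 2/5 (blocked), now at (x=1, y=11)
  R: turn right, now facing West
  F1: move forward 1, now at (x=0, y=11)
  L: turn left, now facing South
  R: turn right, now facing West
  L: turn left, now facing South
Final: (x=0, y=11), facing South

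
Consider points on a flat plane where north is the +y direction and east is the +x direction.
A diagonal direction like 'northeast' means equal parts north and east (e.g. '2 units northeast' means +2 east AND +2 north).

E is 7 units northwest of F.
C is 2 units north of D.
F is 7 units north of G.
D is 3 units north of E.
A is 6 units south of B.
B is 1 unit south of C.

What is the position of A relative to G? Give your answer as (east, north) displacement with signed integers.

Place G at the origin (east=0, north=0).
  F is 7 units north of G: delta (east=+0, north=+7); F at (east=0, north=7).
  E is 7 units northwest of F: delta (east=-7, north=+7); E at (east=-7, north=14).
  D is 3 units north of E: delta (east=+0, north=+3); D at (east=-7, north=17).
  C is 2 units north of D: delta (east=+0, north=+2); C at (east=-7, north=19).
  B is 1 unit south of C: delta (east=+0, north=-1); B at (east=-7, north=18).
  A is 6 units south of B: delta (east=+0, north=-6); A at (east=-7, north=12).
Therefore A relative to G: (east=-7, north=12).

Answer: A is at (east=-7, north=12) relative to G.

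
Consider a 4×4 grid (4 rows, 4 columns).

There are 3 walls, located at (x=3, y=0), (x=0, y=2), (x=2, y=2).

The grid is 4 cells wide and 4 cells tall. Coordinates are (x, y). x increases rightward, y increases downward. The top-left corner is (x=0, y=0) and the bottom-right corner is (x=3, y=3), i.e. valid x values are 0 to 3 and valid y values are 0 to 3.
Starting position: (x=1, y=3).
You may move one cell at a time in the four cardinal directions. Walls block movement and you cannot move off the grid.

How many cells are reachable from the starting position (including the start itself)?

Answer: Reachable cells: 13

Derivation:
BFS flood-fill from (x=1, y=3):
  Distance 0: (x=1, y=3)
  Distance 1: (x=1, y=2), (x=0, y=3), (x=2, y=3)
  Distance 2: (x=1, y=1), (x=3, y=3)
  Distance 3: (x=1, y=0), (x=0, y=1), (x=2, y=1), (x=3, y=2)
  Distance 4: (x=0, y=0), (x=2, y=0), (x=3, y=1)
Total reachable: 13 (grid has 13 open cells total)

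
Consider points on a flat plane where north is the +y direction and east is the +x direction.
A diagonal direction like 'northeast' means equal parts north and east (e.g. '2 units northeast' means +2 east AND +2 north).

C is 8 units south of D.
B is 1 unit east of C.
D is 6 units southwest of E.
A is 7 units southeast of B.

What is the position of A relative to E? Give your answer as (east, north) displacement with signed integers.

Place E at the origin (east=0, north=0).
  D is 6 units southwest of E: delta (east=-6, north=-6); D at (east=-6, north=-6).
  C is 8 units south of D: delta (east=+0, north=-8); C at (east=-6, north=-14).
  B is 1 unit east of C: delta (east=+1, north=+0); B at (east=-5, north=-14).
  A is 7 units southeast of B: delta (east=+7, north=-7); A at (east=2, north=-21).
Therefore A relative to E: (east=2, north=-21).

Answer: A is at (east=2, north=-21) relative to E.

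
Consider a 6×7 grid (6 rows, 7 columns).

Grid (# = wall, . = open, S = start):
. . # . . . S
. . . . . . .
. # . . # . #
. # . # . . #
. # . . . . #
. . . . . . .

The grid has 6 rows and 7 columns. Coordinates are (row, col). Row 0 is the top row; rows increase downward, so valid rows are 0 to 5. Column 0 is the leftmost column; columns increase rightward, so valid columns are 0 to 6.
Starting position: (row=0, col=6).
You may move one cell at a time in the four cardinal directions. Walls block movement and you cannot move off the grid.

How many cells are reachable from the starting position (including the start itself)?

Answer: Reachable cells: 33

Derivation:
BFS flood-fill from (row=0, col=6):
  Distance 0: (row=0, col=6)
  Distance 1: (row=0, col=5), (row=1, col=6)
  Distance 2: (row=0, col=4), (row=1, col=5)
  Distance 3: (row=0, col=3), (row=1, col=4), (row=2, col=5)
  Distance 4: (row=1, col=3), (row=3, col=5)
  Distance 5: (row=1, col=2), (row=2, col=3), (row=3, col=4), (row=4, col=5)
  Distance 6: (row=1, col=1), (row=2, col=2), (row=4, col=4), (row=5, col=5)
  Distance 7: (row=0, col=1), (row=1, col=0), (row=3, col=2), (row=4, col=3), (row=5, col=4), (row=5, col=6)
  Distance 8: (row=0, col=0), (row=2, col=0), (row=4, col=2), (row=5, col=3)
  Distance 9: (row=3, col=0), (row=5, col=2)
  Distance 10: (row=4, col=0), (row=5, col=1)
  Distance 11: (row=5, col=0)
Total reachable: 33 (grid has 33 open cells total)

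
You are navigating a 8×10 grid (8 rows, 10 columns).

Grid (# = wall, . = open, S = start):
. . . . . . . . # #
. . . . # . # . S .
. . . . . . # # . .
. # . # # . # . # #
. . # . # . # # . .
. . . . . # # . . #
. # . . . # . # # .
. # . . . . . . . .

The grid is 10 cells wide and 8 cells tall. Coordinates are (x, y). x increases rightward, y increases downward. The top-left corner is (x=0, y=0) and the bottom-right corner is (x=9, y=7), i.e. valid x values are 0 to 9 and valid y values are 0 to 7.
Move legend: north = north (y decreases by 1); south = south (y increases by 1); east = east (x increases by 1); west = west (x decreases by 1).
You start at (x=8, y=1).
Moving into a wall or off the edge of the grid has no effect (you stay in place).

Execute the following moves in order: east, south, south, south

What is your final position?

Start: (x=8, y=1)
  east (east): (x=8, y=1) -> (x=9, y=1)
  south (south): (x=9, y=1) -> (x=9, y=2)
  south (south): blocked, stay at (x=9, y=2)
  south (south): blocked, stay at (x=9, y=2)
Final: (x=9, y=2)

Answer: Final position: (x=9, y=2)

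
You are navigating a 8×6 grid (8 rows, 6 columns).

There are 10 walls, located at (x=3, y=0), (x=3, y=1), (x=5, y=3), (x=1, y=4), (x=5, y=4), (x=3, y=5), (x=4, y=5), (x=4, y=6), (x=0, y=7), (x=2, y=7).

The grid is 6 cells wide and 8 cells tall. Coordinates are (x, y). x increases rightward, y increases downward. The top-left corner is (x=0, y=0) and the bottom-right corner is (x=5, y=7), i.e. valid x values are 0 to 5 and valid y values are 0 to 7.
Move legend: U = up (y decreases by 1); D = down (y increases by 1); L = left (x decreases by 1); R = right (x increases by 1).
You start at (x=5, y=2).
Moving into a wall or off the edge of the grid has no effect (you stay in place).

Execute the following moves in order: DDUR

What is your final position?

Start: (x=5, y=2)
  D (down): blocked, stay at (x=5, y=2)
  D (down): blocked, stay at (x=5, y=2)
  U (up): (x=5, y=2) -> (x=5, y=1)
  R (right): blocked, stay at (x=5, y=1)
Final: (x=5, y=1)

Answer: Final position: (x=5, y=1)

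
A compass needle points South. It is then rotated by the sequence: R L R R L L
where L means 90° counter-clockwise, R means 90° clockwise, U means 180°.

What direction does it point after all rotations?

Answer: Final heading: South

Derivation:
Start: South
  R (right (90° clockwise)) -> West
  L (left (90° counter-clockwise)) -> South
  R (right (90° clockwise)) -> West
  R (right (90° clockwise)) -> North
  L (left (90° counter-clockwise)) -> West
  L (left (90° counter-clockwise)) -> South
Final: South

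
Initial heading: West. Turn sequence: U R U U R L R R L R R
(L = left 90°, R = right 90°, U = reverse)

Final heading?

Start: West
  U (U-turn (180°)) -> East
  R (right (90° clockwise)) -> South
  U (U-turn (180°)) -> North
  U (U-turn (180°)) -> South
  R (right (90° clockwise)) -> West
  L (left (90° counter-clockwise)) -> South
  R (right (90° clockwise)) -> West
  R (right (90° clockwise)) -> North
  L (left (90° counter-clockwise)) -> West
  R (right (90° clockwise)) -> North
  R (right (90° clockwise)) -> East
Final: East

Answer: Final heading: East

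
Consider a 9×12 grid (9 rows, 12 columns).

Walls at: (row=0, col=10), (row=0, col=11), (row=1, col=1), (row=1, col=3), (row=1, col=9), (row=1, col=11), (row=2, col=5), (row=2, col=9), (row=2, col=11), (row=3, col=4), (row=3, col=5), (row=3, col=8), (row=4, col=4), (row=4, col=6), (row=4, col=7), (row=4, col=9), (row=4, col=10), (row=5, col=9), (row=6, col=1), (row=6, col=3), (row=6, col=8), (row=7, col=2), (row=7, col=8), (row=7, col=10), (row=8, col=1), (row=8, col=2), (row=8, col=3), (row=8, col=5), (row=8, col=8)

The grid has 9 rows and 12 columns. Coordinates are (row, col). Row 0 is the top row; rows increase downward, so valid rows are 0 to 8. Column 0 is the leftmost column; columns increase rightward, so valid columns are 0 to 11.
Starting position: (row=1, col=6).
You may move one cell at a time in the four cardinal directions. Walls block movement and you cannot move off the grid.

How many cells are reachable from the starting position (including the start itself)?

Answer: Reachable cells: 63

Derivation:
BFS flood-fill from (row=1, col=6):
  Distance 0: (row=1, col=6)
  Distance 1: (row=0, col=6), (row=1, col=5), (row=1, col=7), (row=2, col=6)
  Distance 2: (row=0, col=5), (row=0, col=7), (row=1, col=4), (row=1, col=8), (row=2, col=7), (row=3, col=6)
  Distance 3: (row=0, col=4), (row=0, col=8), (row=2, col=4), (row=2, col=8), (row=3, col=7)
  Distance 4: (row=0, col=3), (row=0, col=9), (row=2, col=3)
  Distance 5: (row=0, col=2), (row=2, col=2), (row=3, col=3)
  Distance 6: (row=0, col=1), (row=1, col=2), (row=2, col=1), (row=3, col=2), (row=4, col=3)
  Distance 7: (row=0, col=0), (row=2, col=0), (row=3, col=1), (row=4, col=2), (row=5, col=3)
  Distance 8: (row=1, col=0), (row=3, col=0), (row=4, col=1), (row=5, col=2), (row=5, col=4)
  Distance 9: (row=4, col=0), (row=5, col=1), (row=5, col=5), (row=6, col=2), (row=6, col=4)
  Distance 10: (row=4, col=5), (row=5, col=0), (row=5, col=6), (row=6, col=5), (row=7, col=4)
  Distance 11: (row=5, col=7), (row=6, col=0), (row=6, col=6), (row=7, col=3), (row=7, col=5), (row=8, col=4)
  Distance 12: (row=5, col=8), (row=6, col=7), (row=7, col=0), (row=7, col=6)
  Distance 13: (row=4, col=8), (row=7, col=1), (row=7, col=7), (row=8, col=0), (row=8, col=6)
  Distance 14: (row=8, col=7)
Total reachable: 63 (grid has 79 open cells total)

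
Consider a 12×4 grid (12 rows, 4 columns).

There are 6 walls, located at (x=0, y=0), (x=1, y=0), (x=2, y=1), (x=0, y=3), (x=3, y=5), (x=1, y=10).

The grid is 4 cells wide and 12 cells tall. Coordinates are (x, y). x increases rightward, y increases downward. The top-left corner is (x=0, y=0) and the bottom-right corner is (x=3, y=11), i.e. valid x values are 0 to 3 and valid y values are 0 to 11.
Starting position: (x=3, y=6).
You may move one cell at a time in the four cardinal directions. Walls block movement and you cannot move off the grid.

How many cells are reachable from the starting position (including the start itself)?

Answer: Reachable cells: 42

Derivation:
BFS flood-fill from (x=3, y=6):
  Distance 0: (x=3, y=6)
  Distance 1: (x=2, y=6), (x=3, y=7)
  Distance 2: (x=2, y=5), (x=1, y=6), (x=2, y=7), (x=3, y=8)
  Distance 3: (x=2, y=4), (x=1, y=5), (x=0, y=6), (x=1, y=7), (x=2, y=8), (x=3, y=9)
  Distance 4: (x=2, y=3), (x=1, y=4), (x=3, y=4), (x=0, y=5), (x=0, y=7), (x=1, y=8), (x=2, y=9), (x=3, y=10)
  Distance 5: (x=2, y=2), (x=1, y=3), (x=3, y=3), (x=0, y=4), (x=0, y=8), (x=1, y=9), (x=2, y=10), (x=3, y=11)
  Distance 6: (x=1, y=2), (x=3, y=2), (x=0, y=9), (x=2, y=11)
  Distance 7: (x=1, y=1), (x=3, y=1), (x=0, y=2), (x=0, y=10), (x=1, y=11)
  Distance 8: (x=3, y=0), (x=0, y=1), (x=0, y=11)
  Distance 9: (x=2, y=0)
Total reachable: 42 (grid has 42 open cells total)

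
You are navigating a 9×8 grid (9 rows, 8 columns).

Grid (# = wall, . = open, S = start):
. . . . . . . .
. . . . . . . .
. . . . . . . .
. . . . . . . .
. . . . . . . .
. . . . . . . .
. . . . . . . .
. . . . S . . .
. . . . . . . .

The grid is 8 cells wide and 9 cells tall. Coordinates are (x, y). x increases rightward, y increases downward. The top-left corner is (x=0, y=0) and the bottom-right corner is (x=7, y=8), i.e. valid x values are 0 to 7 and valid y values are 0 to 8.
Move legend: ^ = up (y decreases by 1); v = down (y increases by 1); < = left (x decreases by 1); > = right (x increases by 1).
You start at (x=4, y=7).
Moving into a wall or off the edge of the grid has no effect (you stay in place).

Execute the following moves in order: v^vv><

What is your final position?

Answer: Final position: (x=4, y=8)

Derivation:
Start: (x=4, y=7)
  v (down): (x=4, y=7) -> (x=4, y=8)
  ^ (up): (x=4, y=8) -> (x=4, y=7)
  v (down): (x=4, y=7) -> (x=4, y=8)
  v (down): blocked, stay at (x=4, y=8)
  > (right): (x=4, y=8) -> (x=5, y=8)
  < (left): (x=5, y=8) -> (x=4, y=8)
Final: (x=4, y=8)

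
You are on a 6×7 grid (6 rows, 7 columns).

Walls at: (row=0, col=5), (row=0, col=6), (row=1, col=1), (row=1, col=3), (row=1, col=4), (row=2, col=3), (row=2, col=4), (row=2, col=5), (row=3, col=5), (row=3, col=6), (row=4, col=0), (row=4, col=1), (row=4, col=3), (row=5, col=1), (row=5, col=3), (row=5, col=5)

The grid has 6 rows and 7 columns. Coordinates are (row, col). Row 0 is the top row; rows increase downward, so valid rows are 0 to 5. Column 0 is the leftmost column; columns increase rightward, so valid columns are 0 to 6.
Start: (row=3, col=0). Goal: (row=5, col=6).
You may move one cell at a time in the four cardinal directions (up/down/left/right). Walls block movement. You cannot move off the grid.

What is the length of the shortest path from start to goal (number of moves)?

BFS from (row=3, col=0) until reaching (row=5, col=6):
  Distance 0: (row=3, col=0)
  Distance 1: (row=2, col=0), (row=3, col=1)
  Distance 2: (row=1, col=0), (row=2, col=1), (row=3, col=2)
  Distance 3: (row=0, col=0), (row=2, col=2), (row=3, col=3), (row=4, col=2)
  Distance 4: (row=0, col=1), (row=1, col=2), (row=3, col=4), (row=5, col=2)
  Distance 5: (row=0, col=2), (row=4, col=4)
  Distance 6: (row=0, col=3), (row=4, col=5), (row=5, col=4)
  Distance 7: (row=0, col=4), (row=4, col=6)
  Distance 8: (row=5, col=6)  <- goal reached here
One shortest path (8 moves): (row=3, col=0) -> (row=3, col=1) -> (row=3, col=2) -> (row=3, col=3) -> (row=3, col=4) -> (row=4, col=4) -> (row=4, col=5) -> (row=4, col=6) -> (row=5, col=6)

Answer: Shortest path length: 8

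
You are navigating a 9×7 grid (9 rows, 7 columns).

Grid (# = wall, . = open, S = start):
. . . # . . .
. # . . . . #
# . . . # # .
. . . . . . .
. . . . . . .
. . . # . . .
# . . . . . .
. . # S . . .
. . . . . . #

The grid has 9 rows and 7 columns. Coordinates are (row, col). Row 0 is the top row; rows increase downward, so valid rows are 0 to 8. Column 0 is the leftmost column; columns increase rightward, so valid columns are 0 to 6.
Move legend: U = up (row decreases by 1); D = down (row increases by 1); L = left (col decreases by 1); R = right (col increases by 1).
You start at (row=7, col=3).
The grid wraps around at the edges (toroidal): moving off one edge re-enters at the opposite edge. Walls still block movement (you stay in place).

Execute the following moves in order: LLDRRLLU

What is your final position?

Start: (row=7, col=3)
  L (left): blocked, stay at (row=7, col=3)
  L (left): blocked, stay at (row=7, col=3)
  D (down): (row=7, col=3) -> (row=8, col=3)
  R (right): (row=8, col=3) -> (row=8, col=4)
  R (right): (row=8, col=4) -> (row=8, col=5)
  L (left): (row=8, col=5) -> (row=8, col=4)
  L (left): (row=8, col=4) -> (row=8, col=3)
  U (up): (row=8, col=3) -> (row=7, col=3)
Final: (row=7, col=3)

Answer: Final position: (row=7, col=3)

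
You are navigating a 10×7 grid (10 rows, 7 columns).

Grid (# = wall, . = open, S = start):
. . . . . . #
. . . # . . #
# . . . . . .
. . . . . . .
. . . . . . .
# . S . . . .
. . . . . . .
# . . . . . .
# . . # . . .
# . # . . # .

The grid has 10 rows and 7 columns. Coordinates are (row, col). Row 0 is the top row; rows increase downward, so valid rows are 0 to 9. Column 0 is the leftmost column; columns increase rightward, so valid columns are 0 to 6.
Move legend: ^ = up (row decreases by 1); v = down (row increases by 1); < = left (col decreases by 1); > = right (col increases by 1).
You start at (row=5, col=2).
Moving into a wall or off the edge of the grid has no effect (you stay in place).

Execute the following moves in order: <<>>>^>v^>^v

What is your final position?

Answer: Final position: (row=4, col=6)

Derivation:
Start: (row=5, col=2)
  < (left): (row=5, col=2) -> (row=5, col=1)
  < (left): blocked, stay at (row=5, col=1)
  > (right): (row=5, col=1) -> (row=5, col=2)
  > (right): (row=5, col=2) -> (row=5, col=3)
  > (right): (row=5, col=3) -> (row=5, col=4)
  ^ (up): (row=5, col=4) -> (row=4, col=4)
  > (right): (row=4, col=4) -> (row=4, col=5)
  v (down): (row=4, col=5) -> (row=5, col=5)
  ^ (up): (row=5, col=5) -> (row=4, col=5)
  > (right): (row=4, col=5) -> (row=4, col=6)
  ^ (up): (row=4, col=6) -> (row=3, col=6)
  v (down): (row=3, col=6) -> (row=4, col=6)
Final: (row=4, col=6)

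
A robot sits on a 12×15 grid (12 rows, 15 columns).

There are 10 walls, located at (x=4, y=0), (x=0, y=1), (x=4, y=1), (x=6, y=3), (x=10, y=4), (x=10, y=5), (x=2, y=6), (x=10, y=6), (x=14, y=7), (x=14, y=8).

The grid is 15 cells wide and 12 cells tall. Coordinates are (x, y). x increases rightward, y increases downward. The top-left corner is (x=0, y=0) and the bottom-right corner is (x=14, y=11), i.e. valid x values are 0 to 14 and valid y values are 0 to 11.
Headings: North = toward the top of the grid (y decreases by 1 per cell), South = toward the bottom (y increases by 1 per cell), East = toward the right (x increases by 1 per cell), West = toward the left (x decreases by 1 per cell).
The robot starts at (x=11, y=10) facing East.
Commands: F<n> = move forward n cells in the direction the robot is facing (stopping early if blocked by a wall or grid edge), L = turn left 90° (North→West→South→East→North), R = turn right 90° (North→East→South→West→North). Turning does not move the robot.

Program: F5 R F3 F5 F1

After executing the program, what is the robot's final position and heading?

Answer: Final position: (x=14, y=11), facing South

Derivation:
Start: (x=11, y=10), facing East
  F5: move forward 3/5 (blocked), now at (x=14, y=10)
  R: turn right, now facing South
  F3: move forward 1/3 (blocked), now at (x=14, y=11)
  F5: move forward 0/5 (blocked), now at (x=14, y=11)
  F1: move forward 0/1 (blocked), now at (x=14, y=11)
Final: (x=14, y=11), facing South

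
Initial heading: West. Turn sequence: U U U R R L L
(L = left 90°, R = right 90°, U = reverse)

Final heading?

Answer: Final heading: East

Derivation:
Start: West
  U (U-turn (180°)) -> East
  U (U-turn (180°)) -> West
  U (U-turn (180°)) -> East
  R (right (90° clockwise)) -> South
  R (right (90° clockwise)) -> West
  L (left (90° counter-clockwise)) -> South
  L (left (90° counter-clockwise)) -> East
Final: East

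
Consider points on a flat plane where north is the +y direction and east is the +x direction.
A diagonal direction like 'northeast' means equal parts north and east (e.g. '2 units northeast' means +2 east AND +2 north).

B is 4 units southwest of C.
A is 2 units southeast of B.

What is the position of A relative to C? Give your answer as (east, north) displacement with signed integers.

Place C at the origin (east=0, north=0).
  B is 4 units southwest of C: delta (east=-4, north=-4); B at (east=-4, north=-4).
  A is 2 units southeast of B: delta (east=+2, north=-2); A at (east=-2, north=-6).
Therefore A relative to C: (east=-2, north=-6).

Answer: A is at (east=-2, north=-6) relative to C.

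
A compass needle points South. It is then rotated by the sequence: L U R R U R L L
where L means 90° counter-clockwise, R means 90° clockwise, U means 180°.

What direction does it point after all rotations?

Start: South
  L (left (90° counter-clockwise)) -> East
  U (U-turn (180°)) -> West
  R (right (90° clockwise)) -> North
  R (right (90° clockwise)) -> East
  U (U-turn (180°)) -> West
  R (right (90° clockwise)) -> North
  L (left (90° counter-clockwise)) -> West
  L (left (90° counter-clockwise)) -> South
Final: South

Answer: Final heading: South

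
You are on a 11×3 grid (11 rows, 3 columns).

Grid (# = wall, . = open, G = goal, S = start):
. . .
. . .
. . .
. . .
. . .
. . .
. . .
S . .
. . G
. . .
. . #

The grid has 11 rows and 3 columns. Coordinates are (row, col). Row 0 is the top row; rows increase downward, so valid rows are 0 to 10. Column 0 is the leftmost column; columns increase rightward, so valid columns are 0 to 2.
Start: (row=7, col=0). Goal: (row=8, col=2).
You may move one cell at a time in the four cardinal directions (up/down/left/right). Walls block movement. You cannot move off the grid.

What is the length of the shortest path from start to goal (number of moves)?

Answer: Shortest path length: 3

Derivation:
BFS from (row=7, col=0) until reaching (row=8, col=2):
  Distance 0: (row=7, col=0)
  Distance 1: (row=6, col=0), (row=7, col=1), (row=8, col=0)
  Distance 2: (row=5, col=0), (row=6, col=1), (row=7, col=2), (row=8, col=1), (row=9, col=0)
  Distance 3: (row=4, col=0), (row=5, col=1), (row=6, col=2), (row=8, col=2), (row=9, col=1), (row=10, col=0)  <- goal reached here
One shortest path (3 moves): (row=7, col=0) -> (row=7, col=1) -> (row=7, col=2) -> (row=8, col=2)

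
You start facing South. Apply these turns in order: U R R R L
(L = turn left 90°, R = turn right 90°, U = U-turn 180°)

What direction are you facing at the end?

Start: South
  U (U-turn (180°)) -> North
  R (right (90° clockwise)) -> East
  R (right (90° clockwise)) -> South
  R (right (90° clockwise)) -> West
  L (left (90° counter-clockwise)) -> South
Final: South

Answer: Final heading: South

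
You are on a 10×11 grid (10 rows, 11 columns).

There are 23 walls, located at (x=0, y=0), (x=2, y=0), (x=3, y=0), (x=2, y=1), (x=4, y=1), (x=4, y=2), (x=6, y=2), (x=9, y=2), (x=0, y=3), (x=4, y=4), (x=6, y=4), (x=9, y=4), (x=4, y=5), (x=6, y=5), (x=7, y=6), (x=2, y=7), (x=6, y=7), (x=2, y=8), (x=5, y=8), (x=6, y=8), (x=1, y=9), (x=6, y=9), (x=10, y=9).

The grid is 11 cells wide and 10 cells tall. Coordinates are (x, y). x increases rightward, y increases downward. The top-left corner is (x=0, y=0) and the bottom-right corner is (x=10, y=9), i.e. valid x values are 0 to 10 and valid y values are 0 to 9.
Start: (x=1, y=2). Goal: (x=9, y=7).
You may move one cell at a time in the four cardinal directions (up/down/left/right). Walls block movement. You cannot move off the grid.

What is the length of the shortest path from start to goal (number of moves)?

Answer: Shortest path length: 13

Derivation:
BFS from (x=1, y=2) until reaching (x=9, y=7):
  Distance 0: (x=1, y=2)
  Distance 1: (x=1, y=1), (x=0, y=2), (x=2, y=2), (x=1, y=3)
  Distance 2: (x=1, y=0), (x=0, y=1), (x=3, y=2), (x=2, y=3), (x=1, y=4)
  Distance 3: (x=3, y=1), (x=3, y=3), (x=0, y=4), (x=2, y=4), (x=1, y=5)
  Distance 4: (x=4, y=3), (x=3, y=4), (x=0, y=5), (x=2, y=5), (x=1, y=6)
  Distance 5: (x=5, y=3), (x=3, y=5), (x=0, y=6), (x=2, y=6), (x=1, y=7)
  Distance 6: (x=5, y=2), (x=6, y=3), (x=5, y=4), (x=3, y=6), (x=0, y=7), (x=1, y=8)
  Distance 7: (x=5, y=1), (x=7, y=3), (x=5, y=5), (x=4, y=6), (x=3, y=7), (x=0, y=8)
  Distance 8: (x=5, y=0), (x=6, y=1), (x=7, y=2), (x=8, y=3), (x=7, y=4), (x=5, y=6), (x=4, y=7), (x=3, y=8), (x=0, y=9)
  Distance 9: (x=4, y=0), (x=6, y=0), (x=7, y=1), (x=8, y=2), (x=9, y=3), (x=8, y=4), (x=7, y=5), (x=6, y=6), (x=5, y=7), (x=4, y=8), (x=3, y=9)
  Distance 10: (x=7, y=0), (x=8, y=1), (x=10, y=3), (x=8, y=5), (x=2, y=9), (x=4, y=9)
  Distance 11: (x=8, y=0), (x=9, y=1), (x=10, y=2), (x=10, y=4), (x=9, y=5), (x=8, y=6), (x=5, y=9)
  Distance 12: (x=9, y=0), (x=10, y=1), (x=10, y=5), (x=9, y=6), (x=8, y=7)
  Distance 13: (x=10, y=0), (x=10, y=6), (x=7, y=7), (x=9, y=7), (x=8, y=8)  <- goal reached here
One shortest path (13 moves): (x=1, y=2) -> (x=2, y=2) -> (x=3, y=2) -> (x=3, y=3) -> (x=4, y=3) -> (x=5, y=3) -> (x=6, y=3) -> (x=7, y=3) -> (x=8, y=3) -> (x=8, y=4) -> (x=8, y=5) -> (x=9, y=5) -> (x=9, y=6) -> (x=9, y=7)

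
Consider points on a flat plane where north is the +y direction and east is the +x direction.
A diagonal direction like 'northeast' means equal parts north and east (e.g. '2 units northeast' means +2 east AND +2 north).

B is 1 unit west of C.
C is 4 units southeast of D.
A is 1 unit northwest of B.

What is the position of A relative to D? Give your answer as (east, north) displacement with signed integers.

Place D at the origin (east=0, north=0).
  C is 4 units southeast of D: delta (east=+4, north=-4); C at (east=4, north=-4).
  B is 1 unit west of C: delta (east=-1, north=+0); B at (east=3, north=-4).
  A is 1 unit northwest of B: delta (east=-1, north=+1); A at (east=2, north=-3).
Therefore A relative to D: (east=2, north=-3).

Answer: A is at (east=2, north=-3) relative to D.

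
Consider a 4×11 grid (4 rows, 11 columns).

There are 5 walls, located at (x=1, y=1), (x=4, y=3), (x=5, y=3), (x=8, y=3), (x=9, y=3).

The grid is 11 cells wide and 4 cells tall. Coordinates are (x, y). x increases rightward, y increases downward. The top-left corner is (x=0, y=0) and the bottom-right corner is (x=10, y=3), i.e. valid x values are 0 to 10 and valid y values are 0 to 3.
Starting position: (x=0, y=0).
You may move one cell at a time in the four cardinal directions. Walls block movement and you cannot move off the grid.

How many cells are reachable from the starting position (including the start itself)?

Answer: Reachable cells: 39

Derivation:
BFS flood-fill from (x=0, y=0):
  Distance 0: (x=0, y=0)
  Distance 1: (x=1, y=0), (x=0, y=1)
  Distance 2: (x=2, y=0), (x=0, y=2)
  Distance 3: (x=3, y=0), (x=2, y=1), (x=1, y=2), (x=0, y=3)
  Distance 4: (x=4, y=0), (x=3, y=1), (x=2, y=2), (x=1, y=3)
  Distance 5: (x=5, y=0), (x=4, y=1), (x=3, y=2), (x=2, y=3)
  Distance 6: (x=6, y=0), (x=5, y=1), (x=4, y=2), (x=3, y=3)
  Distance 7: (x=7, y=0), (x=6, y=1), (x=5, y=2)
  Distance 8: (x=8, y=0), (x=7, y=1), (x=6, y=2)
  Distance 9: (x=9, y=0), (x=8, y=1), (x=7, y=2), (x=6, y=3)
  Distance 10: (x=10, y=0), (x=9, y=1), (x=8, y=2), (x=7, y=3)
  Distance 11: (x=10, y=1), (x=9, y=2)
  Distance 12: (x=10, y=2)
  Distance 13: (x=10, y=3)
Total reachable: 39 (grid has 39 open cells total)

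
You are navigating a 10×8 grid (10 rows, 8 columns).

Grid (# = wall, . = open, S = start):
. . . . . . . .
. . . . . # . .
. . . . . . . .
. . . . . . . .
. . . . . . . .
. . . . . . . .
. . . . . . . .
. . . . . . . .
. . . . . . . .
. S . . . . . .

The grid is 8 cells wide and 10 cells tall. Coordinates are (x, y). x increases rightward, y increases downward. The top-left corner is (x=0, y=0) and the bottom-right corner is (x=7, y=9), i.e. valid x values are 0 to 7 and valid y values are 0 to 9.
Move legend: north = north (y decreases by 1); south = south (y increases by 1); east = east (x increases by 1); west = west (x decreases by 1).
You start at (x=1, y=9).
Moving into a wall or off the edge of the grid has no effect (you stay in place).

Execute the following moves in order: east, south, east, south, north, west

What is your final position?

Start: (x=1, y=9)
  east (east): (x=1, y=9) -> (x=2, y=9)
  south (south): blocked, stay at (x=2, y=9)
  east (east): (x=2, y=9) -> (x=3, y=9)
  south (south): blocked, stay at (x=3, y=9)
  north (north): (x=3, y=9) -> (x=3, y=8)
  west (west): (x=3, y=8) -> (x=2, y=8)
Final: (x=2, y=8)

Answer: Final position: (x=2, y=8)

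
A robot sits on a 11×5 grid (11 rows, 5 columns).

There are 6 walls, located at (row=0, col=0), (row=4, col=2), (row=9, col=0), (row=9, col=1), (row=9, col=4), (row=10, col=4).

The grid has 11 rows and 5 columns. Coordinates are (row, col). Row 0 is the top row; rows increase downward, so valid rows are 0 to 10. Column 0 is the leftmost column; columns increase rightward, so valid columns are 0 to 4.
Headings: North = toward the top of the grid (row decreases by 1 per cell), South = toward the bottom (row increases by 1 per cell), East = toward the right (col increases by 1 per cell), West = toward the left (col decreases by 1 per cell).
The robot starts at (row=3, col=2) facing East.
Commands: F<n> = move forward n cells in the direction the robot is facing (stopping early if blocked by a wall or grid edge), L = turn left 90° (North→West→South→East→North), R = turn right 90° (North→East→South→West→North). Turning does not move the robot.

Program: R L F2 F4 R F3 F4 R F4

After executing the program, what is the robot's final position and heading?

Start: (row=3, col=2), facing East
  R: turn right, now facing South
  L: turn left, now facing East
  F2: move forward 2, now at (row=3, col=4)
  F4: move forward 0/4 (blocked), now at (row=3, col=4)
  R: turn right, now facing South
  F3: move forward 3, now at (row=6, col=4)
  F4: move forward 2/4 (blocked), now at (row=8, col=4)
  R: turn right, now facing West
  F4: move forward 4, now at (row=8, col=0)
Final: (row=8, col=0), facing West

Answer: Final position: (row=8, col=0), facing West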